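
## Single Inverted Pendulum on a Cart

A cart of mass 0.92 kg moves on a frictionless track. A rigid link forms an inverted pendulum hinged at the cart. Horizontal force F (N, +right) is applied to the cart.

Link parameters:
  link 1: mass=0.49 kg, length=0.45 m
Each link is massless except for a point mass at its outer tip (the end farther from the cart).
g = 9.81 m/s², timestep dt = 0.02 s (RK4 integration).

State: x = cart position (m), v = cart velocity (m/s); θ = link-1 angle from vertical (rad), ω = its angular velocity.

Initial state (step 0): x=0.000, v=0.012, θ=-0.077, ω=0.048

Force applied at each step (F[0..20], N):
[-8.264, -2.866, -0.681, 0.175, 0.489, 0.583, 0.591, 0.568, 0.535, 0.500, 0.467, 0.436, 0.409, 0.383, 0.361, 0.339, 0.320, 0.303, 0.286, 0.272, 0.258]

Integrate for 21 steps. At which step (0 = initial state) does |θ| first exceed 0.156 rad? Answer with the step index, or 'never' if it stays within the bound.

Answer: never

Derivation:
apply F[0]=-8.264 → step 1: x=-0.001, v=-0.159, θ=-0.073, ω=0.395
apply F[1]=-2.866 → step 2: x=-0.005, v=-0.214, θ=-0.064, ω=0.487
apply F[2]=-0.681 → step 3: x=-0.010, v=-0.223, θ=-0.054, ω=0.481
apply F[3]=+0.175 → step 4: x=-0.014, v=-0.214, θ=-0.045, ω=0.440
apply F[4]=+0.489 → step 5: x=-0.018, v=-0.199, θ=-0.037, ω=0.389
apply F[5]=+0.583 → step 6: x=-0.022, v=-0.183, θ=-0.029, ω=0.339
apply F[6]=+0.591 → step 7: x=-0.025, v=-0.168, θ=-0.023, ω=0.293
apply F[7]=+0.568 → step 8: x=-0.029, v=-0.153, θ=-0.018, ω=0.252
apply F[8]=+0.535 → step 9: x=-0.032, v=-0.140, θ=-0.013, ω=0.216
apply F[9]=+0.500 → step 10: x=-0.034, v=-0.128, θ=-0.009, ω=0.185
apply F[10]=+0.467 → step 11: x=-0.037, v=-0.117, θ=-0.006, ω=0.157
apply F[11]=+0.436 → step 12: x=-0.039, v=-0.107, θ=-0.003, ω=0.133
apply F[12]=+0.409 → step 13: x=-0.041, v=-0.098, θ=-0.000, ω=0.113
apply F[13]=+0.383 → step 14: x=-0.043, v=-0.090, θ=0.002, ω=0.095
apply F[14]=+0.361 → step 15: x=-0.045, v=-0.082, θ=0.004, ω=0.079
apply F[15]=+0.339 → step 16: x=-0.046, v=-0.076, θ=0.005, ω=0.066
apply F[16]=+0.320 → step 17: x=-0.048, v=-0.069, θ=0.006, ω=0.054
apply F[17]=+0.303 → step 18: x=-0.049, v=-0.063, θ=0.007, ω=0.044
apply F[18]=+0.286 → step 19: x=-0.050, v=-0.058, θ=0.008, ω=0.035
apply F[19]=+0.272 → step 20: x=-0.051, v=-0.053, θ=0.009, ω=0.028
apply F[20]=+0.258 → step 21: x=-0.052, v=-0.048, θ=0.009, ω=0.021
max |θ| = 0.077 ≤ 0.156 over all 22 states.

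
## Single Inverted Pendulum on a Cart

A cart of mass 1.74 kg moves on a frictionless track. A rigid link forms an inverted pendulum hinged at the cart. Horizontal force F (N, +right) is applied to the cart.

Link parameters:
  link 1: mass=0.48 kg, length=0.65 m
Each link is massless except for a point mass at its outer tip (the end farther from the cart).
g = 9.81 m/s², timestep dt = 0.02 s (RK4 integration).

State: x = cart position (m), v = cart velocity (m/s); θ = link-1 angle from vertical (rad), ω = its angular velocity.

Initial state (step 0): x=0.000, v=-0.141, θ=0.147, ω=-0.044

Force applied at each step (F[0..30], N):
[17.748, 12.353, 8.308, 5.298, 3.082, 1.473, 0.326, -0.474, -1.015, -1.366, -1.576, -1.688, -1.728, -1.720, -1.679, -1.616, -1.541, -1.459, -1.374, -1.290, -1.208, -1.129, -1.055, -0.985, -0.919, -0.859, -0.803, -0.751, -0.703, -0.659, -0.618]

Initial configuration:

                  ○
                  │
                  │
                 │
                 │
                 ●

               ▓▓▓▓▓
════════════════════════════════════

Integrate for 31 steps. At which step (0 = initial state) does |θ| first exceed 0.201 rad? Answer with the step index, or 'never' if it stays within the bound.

apply F[0]=+17.748 → step 1: x=-0.001, v=0.054, θ=0.144, ω=-0.297
apply F[1]=+12.353 → step 2: x=0.002, v=0.188, θ=0.136, ω=-0.459
apply F[2]=+8.308 → step 3: x=0.006, v=0.276, θ=0.126, ω=-0.554
apply F[3]=+5.298 → step 4: x=0.012, v=0.331, θ=0.114, ω=-0.601
apply F[4]=+3.082 → step 5: x=0.019, v=0.360, θ=0.102, ω=-0.614
apply F[5]=+1.473 → step 6: x=0.026, v=0.372, θ=0.090, ω=-0.603
apply F[6]=+0.326 → step 7: x=0.034, v=0.371, θ=0.078, ω=-0.576
apply F[7]=-0.474 → step 8: x=0.041, v=0.362, θ=0.067, ω=-0.540
apply F[8]=-1.015 → step 9: x=0.048, v=0.347, θ=0.057, ω=-0.499
apply F[9]=-1.366 → step 10: x=0.055, v=0.329, θ=0.047, ω=-0.455
apply F[10]=-1.576 → step 11: x=0.061, v=0.308, θ=0.039, ω=-0.410
apply F[11]=-1.688 → step 12: x=0.067, v=0.287, θ=0.031, ω=-0.367
apply F[12]=-1.728 → step 13: x=0.073, v=0.266, θ=0.024, ω=-0.326
apply F[13]=-1.720 → step 14: x=0.078, v=0.245, θ=0.018, ω=-0.288
apply F[14]=-1.679 → step 15: x=0.083, v=0.225, θ=0.012, ω=-0.252
apply F[15]=-1.616 → step 16: x=0.087, v=0.206, θ=0.008, ω=-0.220
apply F[16]=-1.541 → step 17: x=0.091, v=0.188, θ=0.004, ω=-0.190
apply F[17]=-1.459 → step 18: x=0.095, v=0.171, θ=0.000, ω=-0.164
apply F[18]=-1.374 → step 19: x=0.098, v=0.155, θ=-0.003, ω=-0.140
apply F[19]=-1.290 → step 20: x=0.101, v=0.140, θ=-0.006, ω=-0.119
apply F[20]=-1.208 → step 21: x=0.103, v=0.127, θ=-0.008, ω=-0.100
apply F[21]=-1.129 → step 22: x=0.106, v=0.114, θ=-0.010, ω=-0.084
apply F[22]=-1.055 → step 23: x=0.108, v=0.103, θ=-0.011, ω=-0.069
apply F[23]=-0.985 → step 24: x=0.110, v=0.092, θ=-0.012, ω=-0.056
apply F[24]=-0.919 → step 25: x=0.112, v=0.082, θ=-0.013, ω=-0.045
apply F[25]=-0.859 → step 26: x=0.113, v=0.073, θ=-0.014, ω=-0.035
apply F[26]=-0.803 → step 27: x=0.115, v=0.065, θ=-0.015, ω=-0.027
apply F[27]=-0.751 → step 28: x=0.116, v=0.057, θ=-0.015, ω=-0.019
apply F[28]=-0.703 → step 29: x=0.117, v=0.050, θ=-0.016, ω=-0.013
apply F[29]=-0.659 → step 30: x=0.118, v=0.043, θ=-0.016, ω=-0.007
apply F[30]=-0.618 → step 31: x=0.119, v=0.037, θ=-0.016, ω=-0.002
max |θ| = 0.147 ≤ 0.201 over all 32 states.

Answer: never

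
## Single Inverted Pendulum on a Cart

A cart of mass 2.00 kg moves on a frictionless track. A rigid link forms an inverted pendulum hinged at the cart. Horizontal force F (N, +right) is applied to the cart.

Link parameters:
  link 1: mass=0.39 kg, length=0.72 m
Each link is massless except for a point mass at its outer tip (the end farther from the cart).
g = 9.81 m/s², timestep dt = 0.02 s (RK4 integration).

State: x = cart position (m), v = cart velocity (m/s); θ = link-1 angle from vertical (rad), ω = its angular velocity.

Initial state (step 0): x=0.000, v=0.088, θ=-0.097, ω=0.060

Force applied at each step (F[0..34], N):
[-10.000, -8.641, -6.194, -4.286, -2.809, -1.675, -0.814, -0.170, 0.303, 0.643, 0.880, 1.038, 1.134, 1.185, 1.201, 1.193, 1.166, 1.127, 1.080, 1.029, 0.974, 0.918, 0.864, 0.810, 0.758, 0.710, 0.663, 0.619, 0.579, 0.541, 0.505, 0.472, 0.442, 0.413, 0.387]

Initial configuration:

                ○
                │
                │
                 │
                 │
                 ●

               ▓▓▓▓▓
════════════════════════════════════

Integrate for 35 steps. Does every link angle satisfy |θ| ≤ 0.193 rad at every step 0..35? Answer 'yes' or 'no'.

Answer: yes

Derivation:
apply F[0]=-10.000 → step 1: x=0.001, v=-0.008, θ=-0.095, ω=0.167
apply F[1]=-8.641 → step 2: x=-0.000, v=-0.091, θ=-0.091, ω=0.256
apply F[2]=-6.194 → step 3: x=-0.003, v=-0.149, θ=-0.085, ω=0.313
apply F[3]=-4.286 → step 4: x=-0.006, v=-0.189, θ=-0.078, ω=0.346
apply F[4]=-2.809 → step 5: x=-0.010, v=-0.214, θ=-0.071, ω=0.361
apply F[5]=-1.675 → step 6: x=-0.014, v=-0.229, θ=-0.064, ω=0.362
apply F[6]=-0.814 → step 7: x=-0.019, v=-0.234, θ=-0.057, ω=0.353
apply F[7]=-0.170 → step 8: x=-0.024, v=-0.234, θ=-0.050, ω=0.339
apply F[8]=+0.303 → step 9: x=-0.028, v=-0.229, θ=-0.043, ω=0.319
apply F[9]=+0.643 → step 10: x=-0.033, v=-0.221, θ=-0.037, ω=0.297
apply F[10]=+0.880 → step 11: x=-0.037, v=-0.211, θ=-0.031, ω=0.274
apply F[11]=+1.038 → step 12: x=-0.041, v=-0.200, θ=-0.026, ω=0.250
apply F[12]=+1.134 → step 13: x=-0.045, v=-0.188, θ=-0.021, ω=0.227
apply F[13]=+1.185 → step 14: x=-0.049, v=-0.175, θ=-0.017, ω=0.204
apply F[14]=+1.201 → step 15: x=-0.052, v=-0.162, θ=-0.013, ω=0.182
apply F[15]=+1.193 → step 16: x=-0.055, v=-0.150, θ=-0.010, ω=0.162
apply F[16]=+1.166 → step 17: x=-0.058, v=-0.138, θ=-0.007, ω=0.143
apply F[17]=+1.127 → step 18: x=-0.061, v=-0.127, θ=-0.004, ω=0.126
apply F[18]=+1.080 → step 19: x=-0.063, v=-0.116, θ=-0.002, ω=0.110
apply F[19]=+1.029 → step 20: x=-0.066, v=-0.105, θ=0.000, ω=0.095
apply F[20]=+0.974 → step 21: x=-0.068, v=-0.096, θ=0.002, ω=0.082
apply F[21]=+0.918 → step 22: x=-0.069, v=-0.087, θ=0.004, ω=0.070
apply F[22]=+0.864 → step 23: x=-0.071, v=-0.078, θ=0.005, ω=0.060
apply F[23]=+0.810 → step 24: x=-0.072, v=-0.070, θ=0.006, ω=0.050
apply F[24]=+0.758 → step 25: x=-0.074, v=-0.063, θ=0.007, ω=0.042
apply F[25]=+0.710 → step 26: x=-0.075, v=-0.056, θ=0.008, ω=0.034
apply F[26]=+0.663 → step 27: x=-0.076, v=-0.050, θ=0.008, ω=0.028
apply F[27]=+0.619 → step 28: x=-0.077, v=-0.044, θ=0.009, ω=0.022
apply F[28]=+0.579 → step 29: x=-0.078, v=-0.038, θ=0.009, ω=0.017
apply F[29]=+0.541 → step 30: x=-0.079, v=-0.033, θ=0.009, ω=0.012
apply F[30]=+0.505 → step 31: x=-0.079, v=-0.029, θ=0.010, ω=0.008
apply F[31]=+0.472 → step 32: x=-0.080, v=-0.024, θ=0.010, ω=0.005
apply F[32]=+0.442 → step 33: x=-0.080, v=-0.020, θ=0.010, ω=0.002
apply F[33]=+0.413 → step 34: x=-0.080, v=-0.017, θ=0.010, ω=-0.001
apply F[34]=+0.387 → step 35: x=-0.081, v=-0.013, θ=0.010, ω=-0.003
Max |angle| over trajectory = 0.097 rad; bound = 0.193 → within bound.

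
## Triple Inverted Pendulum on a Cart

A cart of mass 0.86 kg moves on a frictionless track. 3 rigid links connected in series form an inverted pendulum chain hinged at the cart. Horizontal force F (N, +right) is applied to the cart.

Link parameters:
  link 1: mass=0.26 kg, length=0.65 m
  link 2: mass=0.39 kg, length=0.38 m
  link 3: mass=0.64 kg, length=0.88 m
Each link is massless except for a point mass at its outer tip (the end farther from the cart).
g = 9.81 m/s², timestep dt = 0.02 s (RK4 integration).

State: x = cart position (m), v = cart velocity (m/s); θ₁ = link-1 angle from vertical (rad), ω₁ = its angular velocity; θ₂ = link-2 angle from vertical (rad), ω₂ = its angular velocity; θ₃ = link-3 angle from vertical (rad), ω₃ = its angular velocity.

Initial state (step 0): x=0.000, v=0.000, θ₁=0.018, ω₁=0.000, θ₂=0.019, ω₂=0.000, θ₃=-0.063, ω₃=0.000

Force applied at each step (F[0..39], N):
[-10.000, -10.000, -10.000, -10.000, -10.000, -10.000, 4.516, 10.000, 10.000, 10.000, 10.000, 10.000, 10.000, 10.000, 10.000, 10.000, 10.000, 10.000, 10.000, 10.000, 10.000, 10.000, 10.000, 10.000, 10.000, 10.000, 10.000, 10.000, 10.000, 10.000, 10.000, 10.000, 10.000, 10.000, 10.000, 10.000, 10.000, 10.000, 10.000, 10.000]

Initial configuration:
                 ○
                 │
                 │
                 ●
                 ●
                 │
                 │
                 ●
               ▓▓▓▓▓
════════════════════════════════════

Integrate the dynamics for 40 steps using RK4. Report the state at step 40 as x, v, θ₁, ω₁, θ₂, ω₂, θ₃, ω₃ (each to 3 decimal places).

apply F[0]=-10.000 → step 1: x=-0.002, v=-0.238, θ₁=0.022, ω₁=0.372, θ₂=0.020, ω₂=0.067, θ₃=-0.063, ω₃=-0.047
apply F[1]=-10.000 → step 2: x=-0.010, v=-0.478, θ₁=0.033, ω₁=0.756, θ₂=0.022, ω₂=0.119, θ₃=-0.065, ω₃=-0.093
apply F[2]=-10.000 → step 3: x=-0.022, v=-0.721, θ₁=0.052, ω₁=1.162, θ₂=0.024, ω₂=0.142, θ₃=-0.067, ω₃=-0.139
apply F[3]=-10.000 → step 4: x=-0.038, v=-0.968, θ₁=0.080, ω₁=1.597, θ₂=0.027, ω₂=0.125, θ₃=-0.070, ω₃=-0.181
apply F[4]=-10.000 → step 5: x=-0.060, v=-1.219, θ₁=0.116, ω₁=2.061, θ₂=0.029, ω₂=0.068, θ₃=-0.074, ω₃=-0.218
apply F[5]=-10.000 → step 6: x=-0.087, v=-1.469, θ₁=0.162, ω₁=2.538, θ₂=0.030, ω₂=-0.013, θ₃=-0.079, ω₃=-0.245
apply F[6]=+4.516 → step 7: x=-0.116, v=-1.394, θ₁=0.213, ω₁=2.584, θ₂=0.028, ω₂=-0.186, θ₃=-0.084, ω₃=-0.280
apply F[7]=+10.000 → step 8: x=-0.142, v=-1.206, θ₁=0.264, ω₁=2.530, θ₂=0.021, ω₂=-0.474, θ₃=-0.090, ω₃=-0.321
apply F[8]=+10.000 → step 9: x=-0.164, v=-1.023, θ₁=0.315, ω₁=2.532, θ₂=0.008, ω₂=-0.837, θ₃=-0.097, ω₃=-0.357
apply F[9]=+10.000 → step 10: x=-0.183, v=-0.844, θ₁=0.366, ω₁=2.569, θ₂=-0.013, ω₂=-1.255, θ₃=-0.105, ω₃=-0.386
apply F[10]=+10.000 → step 11: x=-0.198, v=-0.662, θ₁=0.418, ω₁=2.620, θ₂=-0.042, ω₂=-1.705, θ₃=-0.112, ω₃=-0.405
apply F[11]=+10.000 → step 12: x=-0.209, v=-0.478, θ₁=0.471, ω₁=2.668, θ₂=-0.081, ω₂=-2.162, θ₃=-0.121, ω₃=-0.416
apply F[12]=+10.000 → step 13: x=-0.217, v=-0.289, θ₁=0.524, ω₁=2.699, θ₂=-0.129, ω₂=-2.610, θ₃=-0.129, ω₃=-0.418
apply F[13]=+10.000 → step 14: x=-0.221, v=-0.097, θ₁=0.578, ω₁=2.706, θ₂=-0.185, ω₂=-3.041, θ₃=-0.137, ω₃=-0.417
apply F[14]=+10.000 → step 15: x=-0.221, v=0.100, θ₁=0.632, ω₁=2.686, θ₂=-0.250, ω₂=-3.453, θ₃=-0.146, ω₃=-0.414
apply F[15]=+10.000 → step 16: x=-0.217, v=0.297, θ₁=0.686, ω₁=2.636, θ₂=-0.323, ω₂=-3.852, θ₃=-0.154, ω₃=-0.414
apply F[16]=+10.000 → step 17: x=-0.209, v=0.496, θ₁=0.738, ω₁=2.556, θ₂=-0.404, ω₂=-4.246, θ₃=-0.162, ω₃=-0.419
apply F[17]=+10.000 → step 18: x=-0.197, v=0.692, θ₁=0.788, ω₁=2.442, θ₂=-0.493, ω₂=-4.646, θ₃=-0.171, ω₃=-0.434
apply F[18]=+10.000 → step 19: x=-0.181, v=0.886, θ₁=0.835, ω₁=2.293, θ₂=-0.590, ω₂=-5.064, θ₃=-0.180, ω₃=-0.464
apply F[19]=+10.000 → step 20: x=-0.162, v=1.073, θ₁=0.879, ω₁=2.101, θ₂=-0.696, ω₂=-5.512, θ₃=-0.190, ω₃=-0.515
apply F[20]=+10.000 → step 21: x=-0.138, v=1.252, θ₁=0.919, ω₁=1.860, θ₂=-0.811, ω₂=-6.006, θ₃=-0.201, ω₃=-0.595
apply F[21]=+10.000 → step 22: x=-0.112, v=1.418, θ₁=0.953, ω₁=1.563, θ₂=-0.936, ω₂=-6.559, θ₃=-0.214, ω₃=-0.718
apply F[22]=+10.000 → step 23: x=-0.082, v=1.565, θ₁=0.981, ω₁=1.201, θ₂=-1.074, ω₂=-7.186, θ₃=-0.230, ω₃=-0.900
apply F[23]=+10.000 → step 24: x=-0.049, v=1.687, θ₁=1.001, ω₁=0.773, θ₂=-1.224, ω₂=-7.895, θ₃=-0.250, ω₃=-1.168
apply F[24]=+10.000 → step 25: x=-0.014, v=1.773, θ₁=1.011, ω₁=0.293, θ₂=-1.390, ω₂=-8.677, θ₃=-0.277, ω₃=-1.553
apply F[25]=+10.000 → step 26: x=0.021, v=1.812, θ₁=1.012, ω₁=-0.196, θ₂=-1.572, ω₂=-9.489, θ₃=-0.313, ω₃=-2.096
apply F[26]=+10.000 → step 27: x=0.058, v=1.796, θ₁=1.004, ω₁=-0.602, θ₂=-1.769, ω₂=-10.212, θ₃=-0.362, ω₃=-2.824
apply F[27]=+10.000 → step 28: x=0.093, v=1.726, θ₁=0.990, ω₁=-0.778, θ₂=-1.978, ω₂=-10.621, θ₃=-0.427, ω₃=-3.725
apply F[28]=+10.000 → step 29: x=0.127, v=1.631, θ₁=0.975, ω₁=-0.594, θ₂=-2.190, ω₂=-10.428, θ₃=-0.512, ω₃=-4.696
apply F[29]=+10.000 → step 30: x=0.158, v=1.566, θ₁=0.968, ω₁=-0.082, θ₂=-2.390, ω₂=-9.500, θ₃=-0.615, ω₃=-5.554
apply F[30]=+10.000 → step 31: x=0.190, v=1.573, θ₁=0.973, ω₁=0.540, θ₂=-2.566, ω₂=-8.026, θ₃=-0.732, ω₃=-6.164
apply F[31]=+10.000 → step 32: x=0.222, v=1.652, θ₁=0.989, ω₁=1.071, θ₂=-2.710, ω₂=-6.314, θ₃=-0.859, ω₃=-6.528
apply F[32]=+10.000 → step 33: x=0.256, v=1.782, θ₁=1.015, ω₁=1.450, θ₂=-2.818, ω₂=-4.545, θ₃=-0.992, ω₃=-6.718
apply F[33]=+10.000 → step 34: x=0.293, v=1.938, θ₁=1.046, ω₁=1.717, θ₂=-2.892, ω₂=-2.765, θ₃=-1.128, ω₃=-6.811
apply F[34]=+10.000 → step 35: x=0.334, v=2.105, θ₁=1.083, ω₁=1.938, θ₂=-2.929, ω₂=-0.965, θ₃=-1.264, ω₃=-6.865
apply F[35]=+10.000 → step 36: x=0.377, v=2.274, θ₁=1.124, ω₁=2.187, θ₂=-2.930, ω₂=0.881, θ₃=-1.402, ω₃=-6.926
apply F[36]=+10.000 → step 37: x=0.425, v=2.439, θ₁=1.171, ω₁=2.540, θ₂=-2.893, ω₂=2.810, θ₃=-1.542, ω₃=-7.037
apply F[37]=+10.000 → step 38: x=0.475, v=2.590, θ₁=1.227, ω₁=3.087, θ₂=-2.816, ω₂=4.889, θ₃=-1.684, ω₃=-7.243
apply F[38]=+10.000 → step 39: x=0.528, v=2.716, θ₁=1.297, ω₁=3.959, θ₂=-2.696, ω₂=7.229, θ₃=-1.832, ω₃=-7.587
apply F[39]=+10.000 → step 40: x=0.583, v=2.791, θ₁=1.389, ω₁=5.354, θ₂=-2.525, ω₂=9.919, θ₃=-1.989, ω₃=-8.072

Answer: x=0.583, v=2.791, θ₁=1.389, ω₁=5.354, θ₂=-2.525, ω₂=9.919, θ₃=-1.989, ω₃=-8.072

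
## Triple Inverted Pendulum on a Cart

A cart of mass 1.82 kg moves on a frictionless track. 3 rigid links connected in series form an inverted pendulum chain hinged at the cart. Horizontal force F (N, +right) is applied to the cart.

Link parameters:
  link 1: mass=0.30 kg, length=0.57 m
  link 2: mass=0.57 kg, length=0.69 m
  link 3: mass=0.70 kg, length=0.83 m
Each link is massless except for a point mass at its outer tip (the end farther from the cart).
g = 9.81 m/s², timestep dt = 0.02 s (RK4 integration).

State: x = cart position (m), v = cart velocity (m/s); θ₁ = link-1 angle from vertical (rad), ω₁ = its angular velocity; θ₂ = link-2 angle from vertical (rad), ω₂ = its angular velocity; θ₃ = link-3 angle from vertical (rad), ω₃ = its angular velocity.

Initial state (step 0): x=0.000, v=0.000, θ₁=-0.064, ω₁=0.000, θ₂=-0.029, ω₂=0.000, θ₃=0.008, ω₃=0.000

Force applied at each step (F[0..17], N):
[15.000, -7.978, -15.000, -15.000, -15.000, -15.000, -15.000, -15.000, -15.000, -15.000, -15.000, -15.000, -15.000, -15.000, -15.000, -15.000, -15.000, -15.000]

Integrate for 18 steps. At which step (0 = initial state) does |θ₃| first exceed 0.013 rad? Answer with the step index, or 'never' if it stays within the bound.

apply F[0]=+15.000 → step 1: x=0.002, v=0.175, θ₁=-0.068, ω₁=-0.378, θ₂=-0.029, ω₂=0.038, θ₃=0.008, ω₃=0.018
apply F[1]=-7.978 → step 2: x=0.004, v=0.100, θ₁=-0.075, ω₁=-0.334, θ₂=-0.027, ω₂=0.090, θ₃=0.009, ω₃=0.037
apply F[2]=-15.000 → step 3: x=0.005, v=-0.052, θ₁=-0.080, ω₁=-0.174, θ₂=-0.025, ω₂=0.157, θ₃=0.010, ω₃=0.057
apply F[3]=-15.000 → step 4: x=0.002, v=-0.202, θ₁=-0.082, ω₁=-0.026, θ₂=-0.021, ω₂=0.235, θ₃=0.011, ω₃=0.075
apply F[4]=-15.000 → step 5: x=-0.003, v=-0.353, θ₁=-0.081, ω₁=0.113, θ₂=-0.015, ω₂=0.322, θ₃=0.013, ω₃=0.091
apply F[5]=-15.000 → step 6: x=-0.012, v=-0.504, θ₁=-0.077, ω₁=0.250, θ₂=-0.008, ω₂=0.416, θ₃=0.015, ω₃=0.105
apply F[6]=-15.000 → step 7: x=-0.023, v=-0.656, θ₁=-0.071, ω₁=0.386, θ₂=0.001, ω₂=0.516, θ₃=0.017, ω₃=0.115
apply F[7]=-15.000 → step 8: x=-0.038, v=-0.809, θ₁=-0.062, ω₁=0.526, θ₂=0.013, ω₂=0.621, θ₃=0.019, ω₃=0.121
apply F[8]=-15.000 → step 9: x=-0.056, v=-0.965, θ₁=-0.050, ω₁=0.674, θ₂=0.026, ω₂=0.729, θ₃=0.022, ω₃=0.122
apply F[9]=-15.000 → step 10: x=-0.077, v=-1.123, θ₁=-0.035, ω₁=0.833, θ₂=0.042, ω₂=0.839, θ₃=0.024, ω₃=0.117
apply F[10]=-15.000 → step 11: x=-0.101, v=-1.284, θ₁=-0.017, ω₁=1.007, θ₂=0.060, ω₂=0.950, θ₃=0.026, ω₃=0.105
apply F[11]=-15.000 → step 12: x=-0.128, v=-1.448, θ₁=0.005, ω₁=1.200, θ₂=0.080, ω₂=1.058, θ₃=0.028, ω₃=0.086
apply F[12]=-15.000 → step 13: x=-0.159, v=-1.615, θ₁=0.032, ω₁=1.418, θ₂=0.102, ω₂=1.160, θ₃=0.030, ω₃=0.061
apply F[13]=-15.000 → step 14: x=-0.193, v=-1.786, θ₁=0.062, ω₁=1.665, θ₂=0.126, ω₂=1.252, θ₃=0.031, ω₃=0.031
apply F[14]=-15.000 → step 15: x=-0.230, v=-1.959, θ₁=0.098, ω₁=1.943, θ₂=0.152, ω₂=1.330, θ₃=0.031, ω₃=-0.003
apply F[15]=-15.000 → step 16: x=-0.271, v=-2.134, θ₁=0.140, ω₁=2.256, θ₂=0.179, ω₂=1.388, θ₃=0.031, ω₃=-0.037
apply F[16]=-15.000 → step 17: x=-0.315, v=-2.309, θ₁=0.189, ω₁=2.600, θ₂=0.207, ω₂=1.424, θ₃=0.029, ω₃=-0.067
apply F[17]=-15.000 → step 18: x=-0.363, v=-2.481, θ₁=0.245, ω₁=2.968, θ₂=0.236, ω₂=1.438, θ₃=0.028, ω₃=-0.085
|θ₃| = 0.015 > 0.013 first at step 6.

Answer: 6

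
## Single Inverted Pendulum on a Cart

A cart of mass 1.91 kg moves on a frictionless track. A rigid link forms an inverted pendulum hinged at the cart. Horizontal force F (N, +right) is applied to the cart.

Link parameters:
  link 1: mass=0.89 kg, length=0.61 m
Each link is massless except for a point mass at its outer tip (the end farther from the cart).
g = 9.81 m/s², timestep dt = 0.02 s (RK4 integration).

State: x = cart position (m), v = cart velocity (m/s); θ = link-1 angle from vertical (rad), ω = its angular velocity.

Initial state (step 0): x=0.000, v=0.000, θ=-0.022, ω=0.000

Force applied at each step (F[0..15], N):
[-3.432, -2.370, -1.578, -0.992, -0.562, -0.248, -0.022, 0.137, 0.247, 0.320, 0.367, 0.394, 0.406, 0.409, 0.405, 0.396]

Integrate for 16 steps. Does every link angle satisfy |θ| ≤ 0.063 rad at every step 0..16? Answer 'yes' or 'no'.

Answer: yes

Derivation:
apply F[0]=-3.432 → step 1: x=-0.000, v=-0.034, θ=-0.022, ω=0.049
apply F[1]=-2.370 → step 2: x=-0.001, v=-0.057, θ=-0.020, ω=0.079
apply F[2]=-1.578 → step 3: x=-0.003, v=-0.072, θ=-0.018, ω=0.097
apply F[3]=-0.992 → step 4: x=-0.004, v=-0.080, θ=-0.016, ω=0.106
apply F[4]=-0.562 → step 5: x=-0.006, v=-0.085, θ=-0.014, ω=0.109
apply F[5]=-0.248 → step 6: x=-0.007, v=-0.086, θ=-0.012, ω=0.107
apply F[6]=-0.022 → step 7: x=-0.009, v=-0.085, θ=-0.010, ω=0.102
apply F[7]=+0.137 → step 8: x=-0.011, v=-0.083, θ=-0.008, ω=0.095
apply F[8]=+0.247 → step 9: x=-0.012, v=-0.080, θ=-0.006, ω=0.087
apply F[9]=+0.320 → step 10: x=-0.014, v=-0.076, θ=-0.005, ω=0.079
apply F[10]=+0.367 → step 11: x=-0.015, v=-0.072, θ=-0.003, ω=0.071
apply F[11]=+0.394 → step 12: x=-0.017, v=-0.068, θ=-0.002, ω=0.063
apply F[12]=+0.406 → step 13: x=-0.018, v=-0.063, θ=-0.001, ω=0.056
apply F[13]=+0.409 → step 14: x=-0.019, v=-0.059, θ=0.000, ω=0.049
apply F[14]=+0.405 → step 15: x=-0.021, v=-0.055, θ=0.001, ω=0.042
apply F[15]=+0.396 → step 16: x=-0.022, v=-0.051, θ=0.002, ω=0.036
Max |angle| over trajectory = 0.022 rad; bound = 0.063 → within bound.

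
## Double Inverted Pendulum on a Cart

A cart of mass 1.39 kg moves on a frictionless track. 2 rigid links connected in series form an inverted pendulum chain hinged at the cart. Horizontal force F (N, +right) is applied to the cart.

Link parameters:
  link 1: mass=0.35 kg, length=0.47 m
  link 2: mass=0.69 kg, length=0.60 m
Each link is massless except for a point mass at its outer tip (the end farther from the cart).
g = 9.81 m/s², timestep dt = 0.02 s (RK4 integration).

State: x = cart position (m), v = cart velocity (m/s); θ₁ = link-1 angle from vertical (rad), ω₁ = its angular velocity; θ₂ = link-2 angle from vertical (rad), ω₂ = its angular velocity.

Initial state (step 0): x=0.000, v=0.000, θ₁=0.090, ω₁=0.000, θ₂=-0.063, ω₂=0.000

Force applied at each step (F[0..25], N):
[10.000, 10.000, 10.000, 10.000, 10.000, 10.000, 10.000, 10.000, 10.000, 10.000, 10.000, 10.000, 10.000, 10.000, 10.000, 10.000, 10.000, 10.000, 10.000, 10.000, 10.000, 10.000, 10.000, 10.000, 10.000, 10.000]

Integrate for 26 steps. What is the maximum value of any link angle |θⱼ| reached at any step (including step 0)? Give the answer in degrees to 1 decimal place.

apply F[0]=+10.000 → step 1: x=0.001, v=0.131, θ₁=0.089, ω₁=-0.114, θ₂=-0.064, ω₂=-0.150
apply F[1]=+10.000 → step 2: x=0.005, v=0.262, θ₁=0.085, ω₁=-0.231, θ₂=-0.069, ω₂=-0.299
apply F[2]=+10.000 → step 3: x=0.012, v=0.393, θ₁=0.080, ω₁=-0.351, θ₂=-0.076, ω₂=-0.449
apply F[3]=+10.000 → step 4: x=0.021, v=0.526, θ₁=0.071, ω₁=-0.477, θ₂=-0.087, ω₂=-0.598
apply F[4]=+10.000 → step 5: x=0.033, v=0.661, θ₁=0.060, ω₁=-0.612, θ₂=-0.100, ω₂=-0.746
apply F[5]=+10.000 → step 6: x=0.047, v=0.797, θ₁=0.047, ω₁=-0.759, θ₂=-0.117, ω₂=-0.894
apply F[6]=+10.000 → step 7: x=0.065, v=0.936, θ₁=0.030, ω₁=-0.919, θ₂=-0.136, ω₂=-1.038
apply F[7]=+10.000 → step 8: x=0.085, v=1.077, θ₁=0.010, ω₁=-1.097, θ₂=-0.158, ω₂=-1.179
apply F[8]=+10.000 → step 9: x=0.108, v=1.222, θ₁=-0.014, ω₁=-1.297, θ₂=-0.183, ω₂=-1.313
apply F[9]=+10.000 → step 10: x=0.134, v=1.369, θ₁=-0.042, ω₁=-1.522, θ₂=-0.211, ω₂=-1.438
apply F[10]=+10.000 → step 11: x=0.163, v=1.518, θ₁=-0.075, ω₁=-1.777, θ₂=-0.241, ω₂=-1.551
apply F[11]=+10.000 → step 12: x=0.195, v=1.671, θ₁=-0.113, ω₁=-2.065, θ₂=-0.273, ω₂=-1.647
apply F[12]=+10.000 → step 13: x=0.229, v=1.825, θ₁=-0.158, ω₁=-2.389, θ₂=-0.306, ω₂=-1.723
apply F[13]=+10.000 → step 14: x=0.268, v=1.979, θ₁=-0.209, ω₁=-2.751, θ₂=-0.341, ω₂=-1.776
apply F[14]=+10.000 → step 15: x=0.309, v=2.131, θ₁=-0.268, ω₁=-3.146, θ₂=-0.377, ω₂=-1.804
apply F[15]=+10.000 → step 16: x=0.353, v=2.277, θ₁=-0.335, ω₁=-3.568, θ₂=-0.413, ω₂=-1.810
apply F[16]=+10.000 → step 17: x=0.400, v=2.413, θ₁=-0.411, ω₁=-3.999, θ₂=-0.450, ω₂=-1.803
apply F[17]=+10.000 → step 18: x=0.449, v=2.534, θ₁=-0.495, ω₁=-4.418, θ₂=-0.486, ω₂=-1.798
apply F[18]=+10.000 → step 19: x=0.501, v=2.636, θ₁=-0.587, ω₁=-4.798, θ₂=-0.522, ω₂=-1.819
apply F[19]=+10.000 → step 20: x=0.554, v=2.715, θ₁=-0.687, ω₁=-5.117, θ₂=-0.559, ω₂=-1.889
apply F[20]=+10.000 → step 21: x=0.609, v=2.772, θ₁=-0.792, ω₁=-5.362, θ₂=-0.598, ω₂=-2.027
apply F[21]=+10.000 → step 22: x=0.665, v=2.808, θ₁=-0.901, ω₁=-5.531, θ₂=-0.640, ω₂=-2.242
apply F[22]=+10.000 → step 23: x=0.722, v=2.827, θ₁=-1.012, ω₁=-5.630, θ₂=-0.688, ω₂=-2.535
apply F[23]=+10.000 → step 24: x=0.778, v=2.831, θ₁=-1.125, ω₁=-5.665, θ₂=-0.742, ω₂=-2.902
apply F[24]=+10.000 → step 25: x=0.835, v=2.822, θ₁=-1.239, ω₁=-5.641, θ₂=-0.804, ω₂=-3.337
apply F[25]=+10.000 → step 26: x=0.891, v=2.802, θ₁=-1.351, ω₁=-5.558, θ₂=-0.876, ω₂=-3.833
Max |angle| over trajectory = 1.351 rad = 77.4°.

Answer: 77.4°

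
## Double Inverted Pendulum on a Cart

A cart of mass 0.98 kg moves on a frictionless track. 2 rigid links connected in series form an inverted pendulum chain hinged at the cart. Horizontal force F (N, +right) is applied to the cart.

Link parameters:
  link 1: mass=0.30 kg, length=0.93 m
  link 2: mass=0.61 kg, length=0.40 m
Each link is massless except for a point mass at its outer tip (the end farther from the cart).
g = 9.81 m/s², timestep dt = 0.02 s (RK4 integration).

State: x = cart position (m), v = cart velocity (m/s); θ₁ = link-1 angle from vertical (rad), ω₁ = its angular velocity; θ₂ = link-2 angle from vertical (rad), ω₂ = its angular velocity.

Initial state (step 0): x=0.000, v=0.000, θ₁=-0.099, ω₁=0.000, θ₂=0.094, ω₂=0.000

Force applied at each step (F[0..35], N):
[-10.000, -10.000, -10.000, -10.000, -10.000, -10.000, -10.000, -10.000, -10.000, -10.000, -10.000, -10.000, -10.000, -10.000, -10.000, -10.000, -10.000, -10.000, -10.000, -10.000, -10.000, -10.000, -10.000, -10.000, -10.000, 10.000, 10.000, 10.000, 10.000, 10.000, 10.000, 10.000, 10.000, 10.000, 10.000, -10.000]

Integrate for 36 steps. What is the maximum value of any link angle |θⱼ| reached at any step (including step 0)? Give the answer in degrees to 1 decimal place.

Answer: 133.0°

Derivation:
apply F[0]=-10.000 → step 1: x=-0.002, v=-0.186, θ₁=-0.098, ω₁=0.096, θ₂=0.097, ω₂=0.290
apply F[1]=-10.000 → step 2: x=-0.007, v=-0.372, θ₁=-0.095, ω₁=0.193, θ₂=0.106, ω₂=0.582
apply F[2]=-10.000 → step 3: x=-0.017, v=-0.560, θ₁=-0.090, ω₁=0.291, θ₂=0.120, ω₂=0.880
apply F[3]=-10.000 → step 4: x=-0.030, v=-0.749, θ₁=-0.084, ω₁=0.391, θ₂=0.141, ω₂=1.184
apply F[4]=-10.000 → step 5: x=-0.047, v=-0.940, θ₁=-0.075, ω₁=0.493, θ₂=0.168, ω₂=1.496
apply F[5]=-10.000 → step 6: x=-0.067, v=-1.133, θ₁=-0.064, ω₁=0.601, θ₂=0.201, ω₂=1.815
apply F[6]=-10.000 → step 7: x=-0.092, v=-1.329, θ₁=-0.051, ω₁=0.716, θ₂=0.240, ω₂=2.137
apply F[7]=-10.000 → step 8: x=-0.121, v=-1.527, θ₁=-0.035, ω₁=0.841, θ₂=0.286, ω₂=2.457
apply F[8]=-10.000 → step 9: x=-0.153, v=-1.728, θ₁=-0.017, ω₁=0.981, θ₂=0.338, ω₂=2.768
apply F[9]=-10.000 → step 10: x=-0.190, v=-1.932, θ₁=0.004, ω₁=1.137, θ₂=0.397, ω₂=3.060
apply F[10]=-10.000 → step 11: x=-0.230, v=-2.137, θ₁=0.029, ω₁=1.316, θ₂=0.461, ω₂=3.322
apply F[11]=-10.000 → step 12: x=-0.275, v=-2.344, θ₁=0.057, ω₁=1.519, θ₂=0.529, ω₂=3.544
apply F[12]=-10.000 → step 13: x=-0.324, v=-2.551, θ₁=0.090, ω₁=1.750, θ₂=0.602, ω₂=3.712
apply F[13]=-10.000 → step 14: x=-0.377, v=-2.758, θ₁=0.127, ω₁=2.009, θ₂=0.677, ω₂=3.817
apply F[14]=-10.000 → step 15: x=-0.435, v=-2.963, θ₁=0.170, ω₁=2.297, θ₂=0.754, ω₂=3.845
apply F[15]=-10.000 → step 16: x=-0.496, v=-3.164, θ₁=0.219, ω₁=2.612, θ₂=0.831, ω₂=3.784
apply F[16]=-10.000 → step 17: x=-0.561, v=-3.360, θ₁=0.275, ω₁=2.952, θ₂=0.905, ω₂=3.623
apply F[17]=-10.000 → step 18: x=-0.630, v=-3.547, θ₁=0.338, ω₁=3.312, θ₂=0.975, ω₂=3.350
apply F[18]=-10.000 → step 19: x=-0.703, v=-3.721, θ₁=0.408, ω₁=3.690, θ₂=1.038, ω₂=2.952
apply F[19]=-10.000 → step 20: x=-0.779, v=-3.877, θ₁=0.485, ω₁=4.081, θ₂=1.092, ω₂=2.422
apply F[20]=-10.000 → step 21: x=-0.858, v=-4.007, θ₁=0.571, ω₁=4.482, θ₂=1.134, ω₂=1.759
apply F[21]=-10.000 → step 22: x=-0.939, v=-4.101, θ₁=0.665, ω₁=4.887, θ₂=1.162, ω₂=0.973
apply F[22]=-10.000 → step 23: x=-1.021, v=-4.145, θ₁=0.766, ω₁=5.287, θ₂=1.172, ω₂=0.106
apply F[23]=-10.000 → step 24: x=-1.104, v=-4.124, θ₁=0.876, ω₁=5.658, θ₂=1.166, ω₂=-0.749
apply F[24]=-10.000 → step 25: x=-1.186, v=-4.028, θ₁=0.992, ω₁=5.955, θ₂=1.144, ω₂=-1.414
apply F[25]=+10.000 → step 26: x=-1.263, v=-3.636, θ₁=1.111, ω₁=5.970, θ₂=1.114, ω₂=-1.550
apply F[26]=+10.000 → step 27: x=-1.331, v=-3.238, θ₁=1.231, ω₁=5.960, θ₂=1.083, ω₂=-1.425
apply F[27]=+10.000 → step 28: x=-1.392, v=-2.843, θ₁=1.350, ω₁=5.945, θ₂=1.058, ω₂=-1.074
apply F[28]=+10.000 → step 29: x=-1.445, v=-2.458, θ₁=1.469, ω₁=5.943, θ₂=1.042, ω₂=-0.546
apply F[29]=+10.000 → step 30: x=-1.490, v=-2.079, θ₁=1.588, ω₁=5.966, θ₂=1.037, ω₂=0.125
apply F[30]=+10.000 → step 31: x=-1.528, v=-1.703, θ₁=1.708, ω₁=6.016, θ₂=1.048, ω₂=0.928
apply F[31]=+10.000 → step 32: x=-1.559, v=-1.325, θ₁=1.829, ω₁=6.088, θ₂=1.075, ω₂=1.873
apply F[32]=+10.000 → step 33: x=-1.581, v=-0.940, θ₁=1.951, ω₁=6.169, θ₂=1.124, ω₂=2.981
apply F[33]=+10.000 → step 34: x=-1.596, v=-0.546, θ₁=2.075, ω₁=6.238, θ₂=1.196, ω₂=4.282
apply F[34]=+10.000 → step 35: x=-1.603, v=-0.140, θ₁=2.200, ω₁=6.261, θ₂=1.296, ω₂=5.806
apply F[35]=-10.000 → step 36: x=-1.605, v=-0.055, θ₁=2.322, ω₁=5.828, θ₂=1.436, ω₂=8.206
Max |angle| over trajectory = 2.322 rad = 133.0°.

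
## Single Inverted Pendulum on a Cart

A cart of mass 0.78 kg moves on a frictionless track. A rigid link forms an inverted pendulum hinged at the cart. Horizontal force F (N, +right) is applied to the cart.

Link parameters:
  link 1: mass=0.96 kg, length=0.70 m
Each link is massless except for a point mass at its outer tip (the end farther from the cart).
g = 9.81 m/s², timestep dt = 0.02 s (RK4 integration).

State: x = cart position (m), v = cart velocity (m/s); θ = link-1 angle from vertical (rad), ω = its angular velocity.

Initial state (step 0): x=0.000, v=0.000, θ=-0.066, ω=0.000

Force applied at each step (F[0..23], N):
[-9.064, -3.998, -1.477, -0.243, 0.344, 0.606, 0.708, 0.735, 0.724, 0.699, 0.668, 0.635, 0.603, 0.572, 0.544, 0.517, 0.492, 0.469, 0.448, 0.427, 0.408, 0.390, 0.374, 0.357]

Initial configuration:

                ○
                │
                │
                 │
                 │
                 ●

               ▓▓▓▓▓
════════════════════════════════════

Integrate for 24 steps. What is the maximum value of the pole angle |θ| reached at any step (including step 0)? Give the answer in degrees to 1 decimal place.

Answer: 3.8°

Derivation:
apply F[0]=-9.064 → step 1: x=-0.002, v=-0.216, θ=-0.063, ω=0.289
apply F[1]=-3.998 → step 2: x=-0.007, v=-0.303, θ=-0.056, ω=0.398
apply F[2]=-1.477 → step 3: x=-0.014, v=-0.329, θ=-0.048, ω=0.419
apply F[3]=-0.243 → step 4: x=-0.020, v=-0.325, θ=-0.040, ω=0.401
apply F[4]=+0.344 → step 5: x=-0.027, v=-0.307, θ=-0.032, ω=0.366
apply F[5]=+0.606 → step 6: x=-0.032, v=-0.285, θ=-0.025, ω=0.326
apply F[6]=+0.708 → step 7: x=-0.038, v=-0.261, θ=-0.019, ω=0.286
apply F[7]=+0.735 → step 8: x=-0.043, v=-0.239, θ=-0.014, ω=0.249
apply F[8]=+0.724 → step 9: x=-0.047, v=-0.217, θ=-0.009, ω=0.215
apply F[9]=+0.699 → step 10: x=-0.052, v=-0.198, θ=-0.005, ω=0.185
apply F[10]=+0.668 → step 11: x=-0.055, v=-0.180, θ=-0.002, ω=0.159
apply F[11]=+0.635 → step 12: x=-0.059, v=-0.163, θ=0.001, ω=0.135
apply F[12]=+0.603 → step 13: x=-0.062, v=-0.148, θ=0.004, ω=0.115
apply F[13]=+0.572 → step 14: x=-0.065, v=-0.135, θ=0.006, ω=0.097
apply F[14]=+0.544 → step 15: x=-0.067, v=-0.123, θ=0.008, ω=0.081
apply F[15]=+0.517 → step 16: x=-0.070, v=-0.111, θ=0.009, ω=0.067
apply F[16]=+0.492 → step 17: x=-0.072, v=-0.101, θ=0.010, ω=0.055
apply F[17]=+0.469 → step 18: x=-0.074, v=-0.092, θ=0.011, ω=0.045
apply F[18]=+0.448 → step 19: x=-0.075, v=-0.083, θ=0.012, ω=0.036
apply F[19]=+0.427 → step 20: x=-0.077, v=-0.075, θ=0.013, ω=0.028
apply F[20]=+0.408 → step 21: x=-0.078, v=-0.068, θ=0.013, ω=0.021
apply F[21]=+0.390 → step 22: x=-0.080, v=-0.061, θ=0.014, ω=0.015
apply F[22]=+0.374 → step 23: x=-0.081, v=-0.055, θ=0.014, ω=0.010
apply F[23]=+0.357 → step 24: x=-0.082, v=-0.049, θ=0.014, ω=0.005
Max |angle| over trajectory = 0.066 rad = 3.8°.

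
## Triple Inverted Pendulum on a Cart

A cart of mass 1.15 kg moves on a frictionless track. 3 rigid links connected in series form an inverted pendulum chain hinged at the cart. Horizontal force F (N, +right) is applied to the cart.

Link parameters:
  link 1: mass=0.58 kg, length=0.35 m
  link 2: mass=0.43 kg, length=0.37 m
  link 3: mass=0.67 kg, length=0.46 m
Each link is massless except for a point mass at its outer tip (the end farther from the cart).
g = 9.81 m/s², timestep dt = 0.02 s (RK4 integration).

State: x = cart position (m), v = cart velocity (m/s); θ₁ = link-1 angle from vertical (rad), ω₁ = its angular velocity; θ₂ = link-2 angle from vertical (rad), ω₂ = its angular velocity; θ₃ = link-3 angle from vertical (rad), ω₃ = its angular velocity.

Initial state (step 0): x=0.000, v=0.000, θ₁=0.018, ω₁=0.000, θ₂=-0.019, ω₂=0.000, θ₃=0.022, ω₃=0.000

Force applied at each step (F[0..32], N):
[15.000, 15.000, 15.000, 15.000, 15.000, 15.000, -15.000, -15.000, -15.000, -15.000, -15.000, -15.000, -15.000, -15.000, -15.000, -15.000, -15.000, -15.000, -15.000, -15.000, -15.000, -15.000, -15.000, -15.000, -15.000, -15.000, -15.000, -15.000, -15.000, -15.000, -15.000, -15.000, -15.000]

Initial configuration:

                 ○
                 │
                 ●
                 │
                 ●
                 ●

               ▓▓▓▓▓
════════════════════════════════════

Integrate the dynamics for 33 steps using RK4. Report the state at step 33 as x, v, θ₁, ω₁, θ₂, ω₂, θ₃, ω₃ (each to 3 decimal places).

apply F[0]=+15.000 → step 1: x=0.003, v=0.256, θ₁=0.011, ω₁=-0.686, θ₂=-0.020, ω₂=-0.089, θ₃=0.022, ω₃=0.046
apply F[1]=+15.000 → step 2: x=0.010, v=0.517, θ₁=-0.010, ω₁=-1.405, θ₂=-0.022, ω₂=-0.158, θ₃=0.024, ω₃=0.092
apply F[2]=+15.000 → step 3: x=0.023, v=0.784, θ₁=-0.045, ω₁=-2.184, θ₂=-0.026, ω₂=-0.190, θ₃=0.026, ω₃=0.137
apply F[3]=+15.000 → step 4: x=0.042, v=1.057, θ₁=-0.097, ω₁=-3.031, θ₂=-0.030, ω₂=-0.179, θ₃=0.029, ω₃=0.176
apply F[4]=+15.000 → step 5: x=0.066, v=1.331, θ₁=-0.167, ω₁=-3.916, θ₂=-0.033, ω₂=-0.144, θ₃=0.033, ω₃=0.200
apply F[5]=+15.000 → step 6: x=0.095, v=1.593, θ₁=-0.254, ω₁=-4.766, θ₂=-0.036, ω₂=-0.142, θ₃=0.037, ω₃=0.202
apply F[6]=-15.000 → step 7: x=0.124, v=1.372, θ₁=-0.346, ω₁=-4.454, θ₂=-0.037, ω₂=0.018, θ₃=0.042, ω₃=0.239
apply F[7]=-15.000 → step 8: x=0.150, v=1.167, θ₁=-0.433, ω₁=-4.303, θ₂=-0.034, ω₂=0.261, θ₃=0.047, ω₃=0.281
apply F[8]=-15.000 → step 9: x=0.171, v=0.973, θ₁=-0.519, ω₁=-4.271, θ₂=-0.026, ω₂=0.565, θ₃=0.053, ω₃=0.321
apply F[9]=-15.000 → step 10: x=0.189, v=0.782, θ₁=-0.604, ω₁=-4.319, θ₂=-0.012, ω₂=0.904, θ₃=0.060, ω₃=0.353
apply F[10]=-15.000 → step 11: x=0.202, v=0.591, θ₁=-0.692, ω₁=-4.416, θ₂=0.010, ω₂=1.260, θ₃=0.067, ω₃=0.374
apply F[11]=-15.000 → step 12: x=0.212, v=0.396, θ₁=-0.781, ω₁=-4.541, θ₂=0.039, ω₂=1.615, θ₃=0.074, ω₃=0.386
apply F[12]=-15.000 → step 13: x=0.218, v=0.196, θ₁=-0.874, ω₁=-4.682, θ₂=0.075, ω₂=1.955, θ₃=0.082, ω₃=0.389
apply F[13]=-15.000 → step 14: x=0.220, v=-0.010, θ₁=-0.969, ω₁=-4.834, θ₂=0.117, ω₂=2.271, θ₃=0.090, ω₃=0.389
apply F[14]=-15.000 → step 15: x=0.218, v=-0.221, θ₁=-1.067, ω₁=-4.996, θ₂=0.165, ω₂=2.555, θ₃=0.098, ω₃=0.389
apply F[15]=-15.000 → step 16: x=0.211, v=-0.439, θ₁=-1.169, ω₁=-5.176, θ₂=0.219, ω₂=2.800, θ₃=0.106, ω₃=0.394
apply F[16]=-15.000 → step 17: x=0.200, v=-0.662, θ₁=-1.274, ω₁=-5.382, θ₂=0.277, ω₂=3.000, θ₃=0.114, ω₃=0.409
apply F[17]=-15.000 → step 18: x=0.185, v=-0.893, θ₁=-1.384, ω₁=-5.632, θ₂=0.338, ω₂=3.147, θ₃=0.122, ω₃=0.435
apply F[18]=-15.000 → step 19: x=0.164, v=-1.133, θ₁=-1.500, ω₁=-5.947, θ₂=0.402, ω₂=3.228, θ₃=0.131, ω₃=0.474
apply F[19]=-15.000 → step 20: x=0.139, v=-1.387, θ₁=-1.623, ω₁=-6.365, θ₂=0.467, ω₂=3.227, θ₃=0.141, ω₃=0.519
apply F[20]=-15.000 → step 21: x=0.109, v=-1.666, θ₁=-1.755, ω₁=-6.935, θ₂=0.531, ω₂=3.125, θ₃=0.152, ω₃=0.553
apply F[21]=-15.000 → step 22: x=0.072, v=-1.987, θ₁=-1.902, ω₁=-7.736, θ₂=0.591, ω₂=2.909, θ₃=0.163, ω₃=0.537
apply F[22]=-15.000 → step 23: x=0.029, v=-2.385, θ₁=-2.067, ω₁=-8.873, θ₂=0.646, ω₂=2.609, θ₃=0.172, ω₃=0.384
apply F[23]=-15.000 → step 24: x=-0.024, v=-2.910, θ₁=-2.260, ω₁=-10.446, θ₂=0.696, ω₂=2.416, θ₃=0.176, ω₃=-0.076
apply F[24]=-15.000 → step 25: x=-0.089, v=-3.603, θ₁=-2.487, ω₁=-12.328, θ₂=0.748, ω₂=2.963, θ₃=0.165, ω₃=-1.119
apply F[25]=-15.000 → step 26: x=-0.168, v=-4.339, θ₁=-2.750, ω₁=-13.747, θ₂=0.827, ω₂=5.243, θ₃=0.127, ω₃=-2.733
apply F[26]=-15.000 → step 27: x=-0.261, v=-4.844, θ₁=-3.031, ω₁=-14.341, θ₂=0.966, ω₂=8.804, θ₃=0.059, ω₃=-3.927
apply F[27]=-15.000 → step 28: x=-0.360, v=-5.075, θ₁=-3.325, ω₁=-15.160, θ₂=1.180, ω₂=12.627, θ₃=-0.021, ω₃=-3.758
apply F[28]=-15.000 → step 29: x=-0.462, v=-4.981, θ₁=-3.644, ω₁=-17.016, θ₂=1.479, ω₂=17.654, θ₃=-0.077, ω₃=-1.388
apply F[29]=-15.000 → step 30: x=-0.554, v=-3.982, θ₁=-4.012, ω₁=-19.410, θ₂=1.908, ω₂=25.524, θ₃=-0.042, ω₃=6.323
apply F[30]=-15.000 → step 31: x=-0.612, v=-1.973, θ₁=-4.368, ω₁=-15.030, θ₂=2.455, ω₂=27.084, θ₃=0.211, ω₃=18.216
apply F[31]=-15.000 → step 32: x=-0.644, v=-1.365, θ₁=-4.612, ω₁=-10.049, θ₂=2.937, ω₂=20.772, θ₃=0.629, ω₃=22.499
apply F[32]=-15.000 → step 33: x=-0.670, v=-1.319, θ₁=-4.797, ω₁=-8.980, θ₂=3.279, ω₂=13.247, θ₃=1.086, ω₃=22.890

Answer: x=-0.670, v=-1.319, θ₁=-4.797, ω₁=-8.980, θ₂=3.279, ω₂=13.247, θ₃=1.086, ω₃=22.890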